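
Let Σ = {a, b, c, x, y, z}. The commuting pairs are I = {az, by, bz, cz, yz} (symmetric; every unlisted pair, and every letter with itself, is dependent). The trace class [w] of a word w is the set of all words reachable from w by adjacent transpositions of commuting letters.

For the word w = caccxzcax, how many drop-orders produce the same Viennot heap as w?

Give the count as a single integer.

3

drop 0:c onto floor
drop 1:a onto {0:c}
drop 2:c onto {1:a}
drop 3:c onto {2:c}
drop 4:x onto {3:c}
drop 5:z onto {4:x}
drop 6:c onto {4:x}
drop 7:a onto {6:c}
drop 8:x onto {5:z, 7:a}
ground layer = {0:c}
drop-orders for the pieces not yet dropped (sum over which currently-grounded one goes next):
  1 to go: {8} 1
  2 to go: {5,8} 1  {7,8} 1
  3 to go: {5,7,8} 2  {6,7,8} 1
  4 to go: {5,6,7,8} 3
  5 to go: {4,5,6,7,8} 3
  6 to go: {3,4,5,6,7,8} 3
  7 to go: {2,3,4,5,6,7,8} 3
  if 0:c drops first: 3 orders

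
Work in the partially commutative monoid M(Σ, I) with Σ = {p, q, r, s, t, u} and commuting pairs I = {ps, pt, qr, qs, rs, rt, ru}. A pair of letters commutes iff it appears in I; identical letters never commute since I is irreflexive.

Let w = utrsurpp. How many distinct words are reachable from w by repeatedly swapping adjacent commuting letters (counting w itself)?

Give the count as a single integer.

#0=u has no predecessor
#1=t depends on [0:u]
#2=r has no predecessor
#3=s depends on [1:t]
#4=u depends on [3:s]
#5=r depends on [2:r]
#6=p depends on [4:u, 5:r]
#7=p depends on [6:p]
sources: [0:u, 2:r]
N(rest) = Σ N(rest − s) over sources s of rest; N(one piece) = 1:
  size 1 → [7]=1
  size 2 → [6,7]=1
  size 3 → [4,6,7]=1  [5,6,7]=1
  size 4 → [2,5,6,7]=1  [3,4,6,7]=1  [4,5,6,7]=2
  size 5 → [1,3,4,6,7]=1  [2,4,5,6,7]=3  [3,4,5,6,7]=3
  size 6 → [0,1,3,4,6,7]=1  [1,3,4,5,6,7]=4  [2,3,4,5,6,7]=6
  first=0(u) contributes 10
  first=2(r) contributes 5
|[w]| = 15

15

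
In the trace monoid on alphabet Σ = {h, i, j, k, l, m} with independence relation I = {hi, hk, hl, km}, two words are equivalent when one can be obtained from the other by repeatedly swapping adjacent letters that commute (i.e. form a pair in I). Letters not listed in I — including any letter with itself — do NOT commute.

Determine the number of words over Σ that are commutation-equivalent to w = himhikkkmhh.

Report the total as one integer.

0(h) covers ∅
1(i) covers ∅
2(m) covers 0:h, 1:i
3(h) covers 2:m
4(i) covers 2:m
5(k) covers 4:i
6(k) covers 5:k
7(k) covers 6:k
8(m) covers 3:h, 4:i
9(h) covers 8:m
10(h) covers 9:h
floor of heap: 0:h, 1:i
completions by unplaced set U, small U first (add the entries for U minus each lowest piece of U):
  |U|=1: {7}:1  {10}:1
  |U|=2: {6,7}:1  {7,10}:2  {9,10}:1
  |U|=3: {5,6,7}:1  {6,7,10}:3  {7,9,10}:3  {8,9,10}:1
  |U|=4: {3,8,9,10}:1  {5,6,7,10}:4  {6,7,9,10}:6  {7,8,9,10}:4
  |U|=5: {3,7,8,9,10}:5  {5,6,7,9,10}:10  {6,7,8,9,10}:10
  |U|=6: {3,6,7,8,9,10}:15  {5,6,7,8,9,10}:20
  |U|=7: {3,5,6,7,8,9,10}:35  {4,5,6,7,8,9,10}:20
  |U|=8: {3,4,5,6,7,8,9,10}:55
  |U|=9: {2,3,4,5,6,7,8,9,10}:55
  start at 0(h): 55
  start at 1(i): 55
sum over floor = 110

110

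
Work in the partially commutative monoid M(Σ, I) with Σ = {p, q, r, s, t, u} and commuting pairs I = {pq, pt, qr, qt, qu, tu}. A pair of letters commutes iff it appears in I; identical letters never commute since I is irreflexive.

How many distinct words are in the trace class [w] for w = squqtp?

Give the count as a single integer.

#0=s has no predecessor
#1=q depends on [0:s]
#2=u depends on [0:s]
#3=q depends on [1:q]
#4=t depends on [0:s]
#5=p depends on [2:u]
sources: [0:s]
N(rest) = Σ N(rest − s) over sources s of rest; N(one piece) = 1:
  size 1 → [3]=1  [4]=1  [5]=1
  size 2 → [1,3]=1  [2,5]=1  [3,4]=2  [3,5]=2  [4,5]=2
  size 3 → [1,3,4]=3  [1,3,5]=3  [2,3,5]=3  [2,4,5]=3  [3,4,5]=6
  size 4 → [1,2,3,5]=6  [1,3,4,5]=12  [2,3,4,5]=12
  first=0(s) contributes 30

30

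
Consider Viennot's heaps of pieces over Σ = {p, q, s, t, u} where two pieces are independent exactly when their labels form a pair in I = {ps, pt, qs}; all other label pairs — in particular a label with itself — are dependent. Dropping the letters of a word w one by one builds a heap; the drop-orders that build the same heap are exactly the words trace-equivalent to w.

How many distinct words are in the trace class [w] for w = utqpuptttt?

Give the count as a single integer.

piece 0:u — minimal
piece 1:t rests on {0:u}
piece 2:q rests on {1:t}
piece 3:p rests on {2:q}
piece 4:u rests on {3:p}
piece 5:p rests on {4:u}
piece 6:t rests on {4:u}
piece 7:t rests on {6:t}
piece 8:t rests on {7:t}
piece 9:t rests on {8:t}
minimal pieces: {0:u}
ways to finish when only these pieces remain (= sum over removing one remaining piece with nothing left below it):
  1 left: {5}→1  {9}→1
  2 left: {5,9}→2  {8,9}→1
  3 left: {5,8,9}→3  {7,8,9}→1
  4 left: {5,7,8,9}→4  {6,7,8,9}→1
  5 left: {5,6,7,8,9}→5
  6 left: {4,5,6,7,8,9}→5
  7 left: {3,4,5,6,7,8,9}→5
  8 left: {2,3,4,5,6,7,8,9}→5
  placing 0:u first → 5 extensions

5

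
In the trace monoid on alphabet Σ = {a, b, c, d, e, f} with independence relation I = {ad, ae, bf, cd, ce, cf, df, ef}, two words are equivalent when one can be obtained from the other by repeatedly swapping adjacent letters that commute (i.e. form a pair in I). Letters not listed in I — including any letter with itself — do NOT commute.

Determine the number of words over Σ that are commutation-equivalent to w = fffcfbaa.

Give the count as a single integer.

15

piece 0:f — minimal
piece 1:f rests on {0:f}
piece 2:f rests on {1:f}
piece 3:c — minimal
piece 4:f rests on {2:f}
piece 5:b rests on {3:c}
piece 6:a rests on {4:f, 5:b}
piece 7:a rests on {6:a}
minimal pieces: {0:f, 3:c}
ways to finish when only these pieces remain (= sum over removing one remaining piece with nothing left below it):
  1 left: {7}→1
  2 left: {6,7}→1
  3 left: {4,6,7}→1  {5,6,7}→1
  4 left: {2,4,6,7}→1  {3,5,6,7}→1  {4,5,6,7}→2
  5 left: {1,2,4,6,7}→1  {2,4,5,6,7}→3  {3,4,5,6,7}→3
  6 left: {0,1,2,4,6,7}→1  {1,2,4,5,6,7}→4  {2,3,4,5,6,7}→6
  placing 0:f first → 10 extensions
  placing 3:c first → 5 extensions
total linear extensions = 15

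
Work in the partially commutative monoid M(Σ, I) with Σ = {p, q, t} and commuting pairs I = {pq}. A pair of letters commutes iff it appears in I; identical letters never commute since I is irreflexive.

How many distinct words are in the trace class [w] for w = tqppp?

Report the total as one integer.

4

#0=t has no predecessor
#1=q depends on [0:t]
#2=p depends on [0:t]
#3=p depends on [2:p]
#4=p depends on [3:p]
sources: [0:t]
N(rest) = Σ N(rest − s) over sources s of rest; N(one piece) = 1:
  size 1 → [1]=1  [4]=1
  size 2 → [1,4]=2  [3,4]=1
  size 3 → [1,3,4]=3  [2,3,4]=1
  first=0(t) contributes 4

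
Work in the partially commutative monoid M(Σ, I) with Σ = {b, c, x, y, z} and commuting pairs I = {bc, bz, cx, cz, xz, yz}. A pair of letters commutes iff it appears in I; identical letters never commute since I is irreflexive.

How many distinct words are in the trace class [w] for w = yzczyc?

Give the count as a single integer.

drop 0:y onto floor
drop 1:z onto floor
drop 2:c onto {0:y}
drop 3:z onto {1:z}
drop 4:y onto {2:c}
drop 5:c onto {4:y}
ground layer = {0:y, 1:z}
drop-orders for the pieces not yet dropped (sum over which currently-grounded one goes next):
  1 to go: {3} 1  {5} 1
  2 to go: {1,3} 1  {3,5} 2  {4,5} 1
  3 to go: {1,3,5} 3  {2,4,5} 1  {3,4,5} 3
  4 to go: {0,2,4,5} 1  {1,3,4,5} 6  {2,3,4,5} 4
  if 0:y drops first: 10 orders
  if 1:z drops first: 5 orders
heap linearizations: 15

15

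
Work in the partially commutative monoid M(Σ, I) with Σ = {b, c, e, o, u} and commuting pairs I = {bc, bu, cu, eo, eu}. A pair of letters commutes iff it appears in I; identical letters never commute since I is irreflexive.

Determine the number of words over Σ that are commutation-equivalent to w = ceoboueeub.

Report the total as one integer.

piece 0:c — minimal
piece 1:e rests on {0:c}
piece 2:o rests on {0:c}
piece 3:b rests on {1:e, 2:o}
piece 4:o rests on {3:b}
piece 5:u rests on {4:o}
piece 6:e rests on {3:b}
piece 7:e rests on {6:e}
piece 8:u rests on {5:u}
piece 9:b rests on {4:o, 7:e}
minimal pieces: {0:c}
ways to finish when only these pieces remain (= sum over removing one remaining piece with nothing left below it):
  1 left: {8}→1  {9}→1
  2 left: {5,8}→1  {7,9}→1  {8,9}→2
  3 left: {5,8,9}→3  {6,7,9}→1  {7,8,9}→3
  4 left: {4,5,8,9}→3  {5,7,8,9}→6  {6,7,8,9}→4
  5 left: {4,5,7,8,9}→9  {5,6,7,8,9}→10
  6 left: {4,5,6,7,8,9}→19
  7 left: {3,4,5,6,7,8,9}→19
  8 left: {1,3,4,5,6,7,8,9}→19  {2,3,4,5,6,7,8,9}→19
  placing 0:c first → 38 extensions

38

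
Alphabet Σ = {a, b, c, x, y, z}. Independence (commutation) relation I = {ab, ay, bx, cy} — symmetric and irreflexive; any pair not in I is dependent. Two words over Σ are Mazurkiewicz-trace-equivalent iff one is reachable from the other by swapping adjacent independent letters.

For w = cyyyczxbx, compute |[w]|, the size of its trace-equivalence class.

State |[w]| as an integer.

30

drop 0:c onto floor
drop 1:y onto floor
drop 2:y onto {1:y}
drop 3:y onto {2:y}
drop 4:c onto {0:c}
drop 5:z onto {3:y, 4:c}
drop 6:x onto {5:z}
drop 7:b onto {5:z}
drop 8:x onto {6:x}
ground layer = {0:c, 1:y}
drop-orders for the pieces not yet dropped (sum over which currently-grounded one goes next):
  1 to go: {7} 1  {8} 1
  2 to go: {6,8} 1  {7,8} 2
  3 to go: {6,7,8} 3
  4 to go: {5,6,7,8} 3
  5 to go: {3,5,6,7,8} 3  {4,5,6,7,8} 3
  6 to go: {0,4,5,6,7,8} 3  {2,3,5,6,7,8} 3  {3,4,5,6,7,8} 6
  7 to go: {0,3,4,5,6,7,8} 9  {1,2,3,5,6,7,8} 3  {2,3,4,5,6,7,8} 9
  if 0:c drops first: 12 orders
  if 1:y drops first: 18 orders
heap linearizations: 30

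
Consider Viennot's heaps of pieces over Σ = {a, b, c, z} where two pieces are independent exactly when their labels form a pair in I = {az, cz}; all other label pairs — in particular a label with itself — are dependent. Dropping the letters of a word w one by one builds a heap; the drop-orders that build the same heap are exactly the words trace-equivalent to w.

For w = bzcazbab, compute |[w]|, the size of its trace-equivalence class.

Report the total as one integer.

0(b) covers ∅
1(z) covers 0:b
2(c) covers 0:b
3(a) covers 2:c
4(z) covers 1:z
5(b) covers 3:a, 4:z
6(a) covers 5:b
7(b) covers 6:a
floor of heap: 0:b
completions by unplaced set U, small U first (add the entries for U minus each lowest piece of U):
  |U|=1: {7}:1
  |U|=2: {6,7}:1
  |U|=3: {5,6,7}:1
  |U|=4: {3,5,6,7}:1  {4,5,6,7}:1
  |U|=5: {1,4,5,6,7}:1  {2,3,5,6,7}:1  {3,4,5,6,7}:2
  |U|=6: {1,3,4,5,6,7}:3  {2,3,4,5,6,7}:3
  start at 0(b): 6

6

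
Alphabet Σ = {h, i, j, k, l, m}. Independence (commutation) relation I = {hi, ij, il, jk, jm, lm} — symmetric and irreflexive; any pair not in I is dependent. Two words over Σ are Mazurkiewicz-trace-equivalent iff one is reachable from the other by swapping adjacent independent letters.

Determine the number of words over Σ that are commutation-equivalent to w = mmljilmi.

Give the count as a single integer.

drop 0:m onto floor
drop 1:m onto {0:m}
drop 2:l onto floor
drop 3:j onto {2:l}
drop 4:i onto {1:m}
drop 5:l onto {3:j}
drop 6:m onto {4:i}
drop 7:i onto {6:m}
ground layer = {0:m, 2:l}
drop-orders for the pieces not yet dropped (sum over which currently-grounded one goes next):
  1 to go: {5} 1  {7} 1
  2 to go: {3,5} 1  {5,7} 2  {6,7} 1
  3 to go: {2,3,5} 1  {3,5,7} 3  {4,6,7} 1  {5,6,7} 3
  4 to go: {1,4,6,7} 1  {2,3,5,7} 4  {3,5,6,7} 6  {4,5,6,7} 4
  5 to go: {0,1,4,6,7} 1  {1,4,5,6,7} 5  {2,3,5,6,7} 10  {3,4,5,6,7} 10
  6 to go: {0,1,4,5,6,7} 6  {1,3,4,5,6,7} 15  {2,3,4,5,6,7} 20
  if 0:m drops first: 35 orders
  if 2:l drops first: 21 orders
heap linearizations: 56

56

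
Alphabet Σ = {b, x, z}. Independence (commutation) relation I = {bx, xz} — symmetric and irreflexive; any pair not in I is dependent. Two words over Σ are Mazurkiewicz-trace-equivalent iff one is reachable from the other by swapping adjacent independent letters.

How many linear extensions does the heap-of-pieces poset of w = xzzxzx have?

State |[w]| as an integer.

20

piece 0:x — minimal
piece 1:z — minimal
piece 2:z rests on {1:z}
piece 3:x rests on {0:x}
piece 4:z rests on {2:z}
piece 5:x rests on {3:x}
minimal pieces: {0:x, 1:z}
ways to finish when only these pieces remain (= sum over removing one remaining piece with nothing left below it):
  1 left: {4}→1  {5}→1
  2 left: {2,4}→1  {3,5}→1  {4,5}→2
  3 left: {0,3,5}→1  {1,2,4}→1  {2,4,5}→3  {3,4,5}→3
  4 left: {0,3,4,5}→4  {1,2,4,5}→4  {2,3,4,5}→6
  placing 0:x first → 10 extensions
  placing 1:z first → 10 extensions
total linear extensions = 20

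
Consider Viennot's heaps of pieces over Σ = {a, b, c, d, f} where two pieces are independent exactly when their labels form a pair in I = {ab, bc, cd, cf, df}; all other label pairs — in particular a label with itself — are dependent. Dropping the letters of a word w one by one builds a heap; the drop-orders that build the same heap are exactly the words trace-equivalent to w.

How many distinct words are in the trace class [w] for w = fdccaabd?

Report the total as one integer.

0(f) covers ∅
1(d) covers ∅
2(c) covers ∅
3(c) covers 2:c
4(a) covers 0:f, 1:d, 3:c
5(a) covers 4:a
6(b) covers 0:f, 1:d
7(d) covers 5:a, 6:b
floor of heap: 0:f, 1:d, 2:c
completions by unplaced set U, small U first (add the entries for U minus each lowest piece of U):
  |U|=1: {7}:1
  |U|=2: {5,7}:1  {6,7}:1
  |U|=3: {4,5,7}:1  {5,6,7}:2
  |U|=4: {3,4,5,7}:1  {4,5,6,7}:3
  |U|=5: {0,4,5,6,7}:3  {1,4,5,6,7}:3  {2,3,4,5,7}:1  {3,4,5,6,7}:4
  |U|=6: {0,1,4,5,6,7}:6  {0,3,4,5,6,7}:7  {1,3,4,5,6,7}:7  {2,3,4,5,6,7}:5
  start at 0(f): 12
  start at 1(d): 12
  start at 2(c): 20
sum over floor = 44

44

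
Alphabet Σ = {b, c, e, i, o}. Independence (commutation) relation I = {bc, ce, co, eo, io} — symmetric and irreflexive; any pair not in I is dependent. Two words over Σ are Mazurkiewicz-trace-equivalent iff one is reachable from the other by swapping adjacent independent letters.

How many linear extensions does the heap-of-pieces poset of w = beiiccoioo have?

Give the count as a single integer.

84

drop 0:b onto floor
drop 1:e onto {0:b}
drop 2:i onto {1:e}
drop 3:i onto {2:i}
drop 4:c onto {3:i}
drop 5:c onto {4:c}
drop 6:o onto {0:b}
drop 7:i onto {5:c}
drop 8:o onto {6:o}
drop 9:o onto {8:o}
ground layer = {0:b}
drop-orders for the pieces not yet dropped (sum over which currently-grounded one goes next):
  1 to go: {7} 1  {9} 1
  2 to go: {5,7} 1  {7,9} 2  {8,9} 1
  3 to go: {4,5,7} 1  {5,7,9} 3  {6,8,9} 1  {7,8,9} 3
  4 to go: {3,4,5,7} 1  {4,5,7,9} 4  {5,7,8,9} 6  {6,7,8,9} 4
  5 to go: {2,3,4,5,7} 1  {3,4,5,7,9} 5  {4,5,7,8,9} 10  {5,6,7,8,9} 10
  6 to go: {1,2,3,4,5,7} 1  {2,3,4,5,7,9} 6  {3,4,5,7,8,9} 15  {4,5,6,7,8,9} 20
  7 to go: {1,2,3,4,5,7,9} 7  {2,3,4,5,7,8,9} 21  {3,4,5,6,7,8,9} 35
  8 to go: {1,2,3,4,5,7,8,9} 28  {2,3,4,5,6,7,8,9} 56
  if 0:b drops first: 84 orders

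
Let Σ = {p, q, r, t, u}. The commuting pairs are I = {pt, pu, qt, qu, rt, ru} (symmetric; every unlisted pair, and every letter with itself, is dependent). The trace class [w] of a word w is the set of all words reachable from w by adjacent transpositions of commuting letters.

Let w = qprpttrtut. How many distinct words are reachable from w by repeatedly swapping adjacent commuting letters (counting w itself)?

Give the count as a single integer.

piece 0:q — minimal
piece 1:p rests on {0:q}
piece 2:r rests on {1:p}
piece 3:p rests on {2:r}
piece 4:t — minimal
piece 5:t rests on {4:t}
piece 6:r rests on {3:p}
piece 7:t rests on {5:t}
piece 8:u rests on {7:t}
piece 9:t rests on {8:u}
minimal pieces: {0:q, 4:t}
ways to finish when only these pieces remain (= sum over removing one remaining piece with nothing left below it):
  1 left: {6}→1  {9}→1
  2 left: {3,6}→1  {6,9}→2  {8,9}→1
  3 left: {2,3,6}→1  {3,6,9}→3  {6,8,9}→3  {7,8,9}→1
  4 left: {1,2,3,6}→1  {2,3,6,9}→4  {3,6,8,9}→6  {5,7,8,9}→1  {6,7,8,9}→4
  5 left: {0,1,2,3,6}→1  {1,2,3,6,9}→5  {2,3,6,8,9}→10  {3,6,7,8,9}→10  {4,5,7,8,9}→1  {5,6,7,8,9}→5
  6 left: {0,1,2,3,6,9}→6  {1,2,3,6,8,9}→15  {2,3,6,7,8,9}→20  {3,5,6,7,8,9}→15  {4,5,6,7,8,9}→6
  7 left: {0,1,2,3,6,8,9}→21  {1,2,3,6,7,8,9}→35  {2,3,5,6,7,8,9}→35  {3,4,5,6,7,8,9}→21
  8 left: {0,1,2,3,6,7,8,9}→56  {1,2,3,5,6,7,8,9}→70  {2,3,4,5,6,7,8,9}→56
  placing 0:q first → 126 extensions
  placing 4:t first → 126 extensions
total linear extensions = 252

252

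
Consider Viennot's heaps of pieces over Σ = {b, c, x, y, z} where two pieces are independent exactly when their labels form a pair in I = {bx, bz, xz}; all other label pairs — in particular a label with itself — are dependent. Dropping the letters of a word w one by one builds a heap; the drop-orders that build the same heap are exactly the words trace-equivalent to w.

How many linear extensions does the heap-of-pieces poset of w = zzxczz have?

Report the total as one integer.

3

#0=z has no predecessor
#1=z depends on [0:z]
#2=x has no predecessor
#3=c depends on [1:z, 2:x]
#4=z depends on [3:c]
#5=z depends on [4:z]
sources: [0:z, 2:x]
N(rest) = Σ N(rest − s) over sources s of rest; N(one piece) = 1:
  size 1 → [5]=1
  size 2 → [4,5]=1
  size 3 → [3,4,5]=1
  size 4 → [1,3,4,5]=1  [2,3,4,5]=1
  first=0(z) contributes 2
  first=2(x) contributes 1
|[w]| = 3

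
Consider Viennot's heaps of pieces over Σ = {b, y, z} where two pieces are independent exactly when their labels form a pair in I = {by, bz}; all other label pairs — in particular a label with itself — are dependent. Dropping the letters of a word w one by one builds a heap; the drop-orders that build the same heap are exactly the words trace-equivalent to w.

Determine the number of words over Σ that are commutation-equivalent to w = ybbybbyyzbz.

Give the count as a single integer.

462

0(y) covers ∅
1(b) covers ∅
2(b) covers 1:b
3(y) covers 0:y
4(b) covers 2:b
5(b) covers 4:b
6(y) covers 3:y
7(y) covers 6:y
8(z) covers 7:y
9(b) covers 5:b
10(z) covers 8:z
floor of heap: 0:y, 1:b
completions by unplaced set U, small U first (add the entries for U minus each lowest piece of U):
  |U|=1: {9}:1  {10}:1
  |U|=2: {5,9}:1  {8,10}:1  {9,10}:2
  |U|=3: {4,5,9}:1  {5,9,10}:3  {7,8,10}:1  {8,9,10}:3
  |U|=4: {2,4,5,9}:1  {4,5,9,10}:4  {5,8,9,10}:6  {6,7,8,10}:1  {7,8,9,10}:4
  |U|=5: {1,2,4,5,9}:1  {2,4,5,9,10}:5  {3,6,7,8,10}:1  {4,5,8,9,10}:10  {5,7,8,9,10}:10  {6,7,8,9,10}:5
  |U|=6: {0,3,6,7,8,10}:1  {1,2,4,5,9,10}:6  {2,4,5,8,9,10}:15  {3,6,7,8,9,10}:6  {4,5,7,8,9,10}:20  {5,6,7,8,9,10}:15
  |U|=7: {0,3,6,7,8,9,10}:7  {1,2,4,5,8,9,10}:21  {2,4,5,7,8,9,10}:35  {3,5,6,7,8,9,10}:21  {4,5,6,7,8,9,10}:35
  |U|=8: {0,3,5,6,7,8,9,10}:28  {1,2,4,5,7,8,9,10}:56  {2,4,5,6,7,8,9,10}:70  {3,4,5,6,7,8,9,10}:56
  |U|=9: {0,3,4,5,6,7,8,9,10}:84  {1,2,4,5,6,7,8,9,10}:126  {2,3,4,5,6,7,8,9,10}:126
  start at 0(y): 252
  start at 1(b): 210
sum over floor = 462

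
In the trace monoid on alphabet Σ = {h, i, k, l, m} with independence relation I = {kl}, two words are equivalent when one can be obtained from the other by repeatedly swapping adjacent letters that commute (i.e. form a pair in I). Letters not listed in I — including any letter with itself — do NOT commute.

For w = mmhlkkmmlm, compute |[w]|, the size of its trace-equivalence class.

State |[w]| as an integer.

drop 0:m onto floor
drop 1:m onto {0:m}
drop 2:h onto {1:m}
drop 3:l onto {2:h}
drop 4:k onto {2:h}
drop 5:k onto {4:k}
drop 6:m onto {3:l, 5:k}
drop 7:m onto {6:m}
drop 8:l onto {7:m}
drop 9:m onto {8:l}
ground layer = {0:m}
drop-orders for the pieces not yet dropped (sum over which currently-grounded one goes next):
  1 to go: {9} 1
  2 to go: {8,9} 1
  3 to go: {7,8,9} 1
  4 to go: {6,7,8,9} 1
  5 to go: {3,6,7,8,9} 1  {5,6,7,8,9} 1
  6 to go: {3,5,6,7,8,9} 2  {4,5,6,7,8,9} 1
  7 to go: {3,4,5,6,7,8,9} 3
  8 to go: {2,3,4,5,6,7,8,9} 3
  if 0:m drops first: 3 orders

3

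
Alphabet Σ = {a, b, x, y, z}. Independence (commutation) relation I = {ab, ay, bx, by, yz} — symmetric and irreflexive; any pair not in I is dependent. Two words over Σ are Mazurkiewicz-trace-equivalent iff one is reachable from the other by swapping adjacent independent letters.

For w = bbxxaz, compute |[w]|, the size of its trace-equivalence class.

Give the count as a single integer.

10

#0=b has no predecessor
#1=b depends on [0:b]
#2=x has no predecessor
#3=x depends on [2:x]
#4=a depends on [3:x]
#5=z depends on [1:b, 4:a]
sources: [0:b, 2:x]
N(rest) = Σ N(rest − s) over sources s of rest; N(one piece) = 1:
  size 1 → [5]=1
  size 2 → [1,5]=1  [4,5]=1
  size 3 → [0,1,5]=1  [1,4,5]=2  [3,4,5]=1
  size 4 → [0,1,4,5]=3  [1,3,4,5]=3  [2,3,4,5]=1
  first=0(b) contributes 4
  first=2(x) contributes 6
|[w]| = 10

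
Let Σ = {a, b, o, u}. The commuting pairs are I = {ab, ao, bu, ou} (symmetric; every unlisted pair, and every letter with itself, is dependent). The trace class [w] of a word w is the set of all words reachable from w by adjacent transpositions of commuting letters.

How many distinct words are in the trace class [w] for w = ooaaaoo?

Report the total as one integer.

35

#0=o has no predecessor
#1=o depends on [0:o]
#2=a has no predecessor
#3=a depends on [2:a]
#4=a depends on [3:a]
#5=o depends on [1:o]
#6=o depends on [5:o]
sources: [0:o, 2:a]
N(rest) = Σ N(rest − s) over sources s of rest; N(one piece) = 1:
  size 1 → [4]=1  [6]=1
  size 2 → [3,4]=1  [4,6]=2  [5,6]=1
  size 3 → [1,5,6]=1  [2,3,4]=1  [3,4,6]=3  [4,5,6]=3
  size 4 → [0,1,5,6]=1  [1,4,5,6]=4  [2,3,4,6]=4  [3,4,5,6]=6
  size 5 → [0,1,4,5,6]=5  [1,3,4,5,6]=10  [2,3,4,5,6]=10
  first=0(o) contributes 20
  first=2(a) contributes 15
|[w]| = 35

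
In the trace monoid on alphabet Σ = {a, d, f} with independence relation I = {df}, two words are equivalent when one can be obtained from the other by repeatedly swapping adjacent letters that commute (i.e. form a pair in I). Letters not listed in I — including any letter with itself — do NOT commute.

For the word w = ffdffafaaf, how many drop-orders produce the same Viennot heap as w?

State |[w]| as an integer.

0(f) covers ∅
1(f) covers 0:f
2(d) covers ∅
3(f) covers 1:f
4(f) covers 3:f
5(a) covers 2:d, 4:f
6(f) covers 5:a
7(a) covers 6:f
8(a) covers 7:a
9(f) covers 8:a
floor of heap: 0:f, 2:d
completions by unplaced set U, small U first (add the entries for U minus each lowest piece of U):
  |U|=1: {9}:1
  |U|=2: {8,9}:1
  |U|=3: {7,8,9}:1
  |U|=4: {6,7,8,9}:1
  |U|=5: {5,6,7,8,9}:1
  |U|=6: {2,5,6,7,8,9}:1  {4,5,6,7,8,9}:1
  |U|=7: {2,4,5,6,7,8,9}:2  {3,4,5,6,7,8,9}:1
  |U|=8: {1,3,4,5,6,7,8,9}:1  {2,3,4,5,6,7,8,9}:3
  start at 0(f): 4
  start at 2(d): 1
sum over floor = 5

5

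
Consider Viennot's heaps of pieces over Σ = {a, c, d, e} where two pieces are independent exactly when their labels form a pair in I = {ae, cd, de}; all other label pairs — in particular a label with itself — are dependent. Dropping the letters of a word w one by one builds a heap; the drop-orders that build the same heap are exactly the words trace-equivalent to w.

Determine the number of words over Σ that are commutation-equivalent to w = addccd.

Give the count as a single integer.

10

#0=a has no predecessor
#1=d depends on [0:a]
#2=d depends on [1:d]
#3=c depends on [0:a]
#4=c depends on [3:c]
#5=d depends on [2:d]
sources: [0:a]
N(rest) = Σ N(rest − s) over sources s of rest; N(one piece) = 1:
  size 1 → [4]=1  [5]=1
  size 2 → [2,5]=1  [3,4]=1  [4,5]=2
  size 3 → [1,2,5]=1  [2,4,5]=3  [3,4,5]=3
  size 4 → [1,2,4,5]=4  [2,3,4,5]=6
  first=0(a) contributes 10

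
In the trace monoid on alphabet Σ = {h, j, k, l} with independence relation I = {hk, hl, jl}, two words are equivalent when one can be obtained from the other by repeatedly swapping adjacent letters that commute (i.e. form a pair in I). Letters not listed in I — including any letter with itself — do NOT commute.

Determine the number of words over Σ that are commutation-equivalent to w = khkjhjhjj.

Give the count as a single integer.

3

#0=k has no predecessor
#1=h has no predecessor
#2=k depends on [0:k]
#3=j depends on [1:h, 2:k]
#4=h depends on [3:j]
#5=j depends on [4:h]
#6=h depends on [5:j]
#7=j depends on [6:h]
#8=j depends on [7:j]
sources: [0:k, 1:h]
N(rest) = Σ N(rest − s) over sources s of rest; N(one piece) = 1:
  size 1 → [8]=1
  size 2 → [7,8]=1
  size 3 → [6,7,8]=1
  size 4 → [5,6,7,8]=1
  size 5 → [4,5,6,7,8]=1
  size 6 → [3,4,5,6,7,8]=1
  size 7 → [1,3,4,5,6,7,8]=1  [2,3,4,5,6,7,8]=1
  first=0(k) contributes 2
  first=1(h) contributes 1
|[w]| = 3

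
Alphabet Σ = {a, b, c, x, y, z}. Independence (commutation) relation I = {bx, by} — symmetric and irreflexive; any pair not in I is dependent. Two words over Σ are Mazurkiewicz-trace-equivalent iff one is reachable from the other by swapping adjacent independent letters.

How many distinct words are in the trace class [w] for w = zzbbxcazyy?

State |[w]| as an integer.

drop 0:z onto floor
drop 1:z onto {0:z}
drop 2:b onto {1:z}
drop 3:b onto {2:b}
drop 4:x onto {1:z}
drop 5:c onto {3:b, 4:x}
drop 6:a onto {5:c}
drop 7:z onto {6:a}
drop 8:y onto {7:z}
drop 9:y onto {8:y}
ground layer = {0:z}
drop-orders for the pieces not yet dropped (sum over which currently-grounded one goes next):
  1 to go: {9} 1
  2 to go: {8,9} 1
  3 to go: {7,8,9} 1
  4 to go: {6,7,8,9} 1
  5 to go: {5,6,7,8,9} 1
  6 to go: {3,5,6,7,8,9} 1  {4,5,6,7,8,9} 1
  7 to go: {2,3,5,6,7,8,9} 1  {3,4,5,6,7,8,9} 2
  8 to go: {2,3,4,5,6,7,8,9} 3
  if 0:z drops first: 3 orders

3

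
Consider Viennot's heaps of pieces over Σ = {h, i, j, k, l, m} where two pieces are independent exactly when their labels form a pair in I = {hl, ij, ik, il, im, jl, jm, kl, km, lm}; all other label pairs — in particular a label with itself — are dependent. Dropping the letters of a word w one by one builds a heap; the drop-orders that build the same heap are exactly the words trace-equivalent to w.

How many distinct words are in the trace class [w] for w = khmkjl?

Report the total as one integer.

18

drop 0:k onto floor
drop 1:h onto {0:k}
drop 2:m onto {1:h}
drop 3:k onto {1:h}
drop 4:j onto {3:k}
drop 5:l onto floor
ground layer = {0:k, 5:l}
drop-orders for the pieces not yet dropped (sum over which currently-grounded one goes next):
  1 to go: {2} 1  {4} 1  {5} 1
  2 to go: {2,4} 2  {2,5} 2  {3,4} 1  {4,5} 2
  3 to go: {2,3,4} 3  {2,4,5} 6  {3,4,5} 3
  4 to go: {1,2,3,4} 3  {2,3,4,5} 12
  if 0:k drops first: 15 orders
  if 5:l drops first: 3 orders
heap linearizations: 18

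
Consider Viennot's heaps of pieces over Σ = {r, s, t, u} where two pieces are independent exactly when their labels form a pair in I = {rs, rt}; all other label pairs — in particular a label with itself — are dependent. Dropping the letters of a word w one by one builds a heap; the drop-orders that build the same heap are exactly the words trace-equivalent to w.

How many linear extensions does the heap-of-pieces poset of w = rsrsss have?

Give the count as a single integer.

15

#0=r has no predecessor
#1=s has no predecessor
#2=r depends on [0:r]
#3=s depends on [1:s]
#4=s depends on [3:s]
#5=s depends on [4:s]
sources: [0:r, 1:s]
N(rest) = Σ N(rest − s) over sources s of rest; N(one piece) = 1:
  size 1 → [2]=1  [5]=1
  size 2 → [0,2]=1  [2,5]=2  [4,5]=1
  size 3 → [0,2,5]=3  [2,4,5]=3  [3,4,5]=1
  size 4 → [0,2,4,5]=6  [1,3,4,5]=1  [2,3,4,5]=4
  first=0(r) contributes 5
  first=1(s) contributes 10
|[w]| = 15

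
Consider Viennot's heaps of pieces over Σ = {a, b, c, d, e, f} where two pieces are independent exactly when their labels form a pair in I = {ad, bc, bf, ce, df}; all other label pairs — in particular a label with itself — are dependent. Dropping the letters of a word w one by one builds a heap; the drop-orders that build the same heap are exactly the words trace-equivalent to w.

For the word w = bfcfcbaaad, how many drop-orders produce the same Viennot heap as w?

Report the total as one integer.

piece 0:b — minimal
piece 1:f — minimal
piece 2:c rests on {1:f}
piece 3:f rests on {2:c}
piece 4:c rests on {3:f}
piece 5:b rests on {0:b}
piece 6:a rests on {4:c, 5:b}
piece 7:a rests on {6:a}
piece 8:a rests on {7:a}
piece 9:d rests on {4:c, 5:b}
minimal pieces: {0:b, 1:f}
ways to finish when only these pieces remain (= sum over removing one remaining piece with nothing left below it):
  1 left: {8}→1  {9}→1
  2 left: {7,8}→1  {8,9}→2
  3 left: {6,7,8}→1  {7,8,9}→3
  4 left: {6,7,8,9}→4
  5 left: {4,6,7,8,9}→4  {5,6,7,8,9}→4
  6 left: {0,5,6,7,8,9}→4  {3,4,6,7,8,9}→4  {4,5,6,7,8,9}→8
  7 left: {0,4,5,6,7,8,9}→12  {2,3,4,6,7,8,9}→4  {3,4,5,6,7,8,9}→12
  8 left: {0,3,4,5,6,7,8,9}→24  {1,2,3,4,6,7,8,9}→4  {2,3,4,5,6,7,8,9}→16
  placing 0:b first → 20 extensions
  placing 1:f first → 40 extensions
total linear extensions = 60

60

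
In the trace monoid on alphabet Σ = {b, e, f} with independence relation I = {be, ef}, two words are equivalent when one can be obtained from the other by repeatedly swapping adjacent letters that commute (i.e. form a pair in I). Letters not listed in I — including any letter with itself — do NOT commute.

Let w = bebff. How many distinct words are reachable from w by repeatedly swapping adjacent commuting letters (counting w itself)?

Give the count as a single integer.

5

piece 0:b — minimal
piece 1:e — minimal
piece 2:b rests on {0:b}
piece 3:f rests on {2:b}
piece 4:f rests on {3:f}
minimal pieces: {0:b, 1:e}
ways to finish when only these pieces remain (= sum over removing one remaining piece with nothing left below it):
  1 left: {1}→1  {4}→1
  2 left: {1,4}→2  {3,4}→1
  3 left: {1,3,4}→3  {2,3,4}→1
  placing 0:b first → 4 extensions
  placing 1:e first → 1 extensions
total linear extensions = 5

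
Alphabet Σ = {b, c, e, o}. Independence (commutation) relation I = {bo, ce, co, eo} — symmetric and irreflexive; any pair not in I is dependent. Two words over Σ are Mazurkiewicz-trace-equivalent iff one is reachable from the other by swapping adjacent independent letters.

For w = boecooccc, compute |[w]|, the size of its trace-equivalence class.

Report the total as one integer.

420

drop 0:b onto floor
drop 1:o onto floor
drop 2:e onto {0:b}
drop 3:c onto {0:b}
drop 4:o onto {1:o}
drop 5:o onto {4:o}
drop 6:c onto {3:c}
drop 7:c onto {6:c}
drop 8:c onto {7:c}
ground layer = {0:b, 1:o}
drop-orders for the pieces not yet dropped (sum over which currently-grounded one goes next):
  1 to go: {2} 1  {5} 1  {8} 1
  2 to go: {2,5} 2  {2,8} 2  {4,5} 1  {5,8} 2  {7,8} 1
  3 to go: {1,4,5} 1  {2,4,5} 3  {2,5,8} 6  {2,7,8} 3  {4,5,8} 3  {5,7,8} 3  {6,7,8} 1
  4 to go: {1,2,4,5} 4  {1,4,5,8} 4  {2,4,5,8} 12  {2,5,7,8} 12  {2,6,7,8} 4  {3,6,7,8} 1  {4,5,7,8} 6  {5,6,7,8} 4
  5 to go: {1,2,4,5,8} 20  {1,4,5,7,8} 10  {2,3,6,7,8} 5  {2,4,5,7,8} 30  {2,5,6,7,8} 20  {3,5,6,7,8} 5  {4,5,6,7,8} 10
  6 to go: {0,2,3,6,7,8} 5  {1,2,4,5,7,8} 60  {1,4,5,6,7,8} 20  {2,3,5,6,7,8} 30  {2,4,5,6,7,8} 60  {3,4,5,6,7,8} 15
  7 to go: {0,2,3,5,6,7,8} 35  {1,2,4,5,6,7,8} 140  {1,3,4,5,6,7,8} 35  {2,3,4,5,6,7,8} 105
  if 0:b drops first: 280 orders
  if 1:o drops first: 140 orders
heap linearizations: 420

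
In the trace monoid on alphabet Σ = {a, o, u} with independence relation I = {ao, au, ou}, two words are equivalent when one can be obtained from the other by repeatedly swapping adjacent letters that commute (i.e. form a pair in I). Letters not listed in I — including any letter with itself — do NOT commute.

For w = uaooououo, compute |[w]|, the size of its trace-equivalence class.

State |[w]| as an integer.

#0=u has no predecessor
#1=a has no predecessor
#2=o has no predecessor
#3=o depends on [2:o]
#4=o depends on [3:o]
#5=u depends on [0:u]
#6=o depends on [4:o]
#7=u depends on [5:u]
#8=o depends on [6:o]
sources: [0:u, 1:a, 2:o]
N(rest) = Σ N(rest − s) over sources s of rest; N(one piece) = 1:
  size 1 → [1]=1  [7]=1  [8]=1
  size 2 → [1,7]=2  [1,8]=2  [5,7]=1  [6,8]=1  [7,8]=2
  size 3 → [0,5,7]=1  [1,5,7]=3  [1,6,8]=3  [1,7,8]=6  [4,6,8]=1  [5,7,8]=3  [6,7,8]=3
  size 4 → [0,1,5,7]=4  [0,5,7,8]=4  [1,4,6,8]=4  [1,5,7,8]=12  [1,6,7,8]=12  [3,4,6,8]=1  [4,6,7,8]=4  [5,6,7,8]=6
  size 5 → [0,1,5,7,8]=20  [0,5,6,7,8]=10  [1,3,4,6,8]=5  [1,4,6,7,8]=20  [1,5,6,7,8]=30  [2,3,4,6,8]=1  [3,4,6,7,8]=5  [4,5,6,7,8]=10
  size 6 → [0,1,5,6,7,8]=60  [0,4,5,6,7,8]=20  [1,2,3,4,6,8]=6  [1,3,4,6,7,8]=30  [1,4,5,6,7,8]=60  [2,3,4,6,7,8]=6  [3,4,5,6,7,8]=15
  size 7 → [0,1,4,5,6,7,8]=140  [0,3,4,5,6,7,8]=35  [1,2,3,4,6,7,8]=42  [1,3,4,5,6,7,8]=105  [2,3,4,5,6,7,8]=21
  first=0(u) contributes 168
  first=1(a) contributes 56
  first=2(o) contributes 280
|[w]| = 504

504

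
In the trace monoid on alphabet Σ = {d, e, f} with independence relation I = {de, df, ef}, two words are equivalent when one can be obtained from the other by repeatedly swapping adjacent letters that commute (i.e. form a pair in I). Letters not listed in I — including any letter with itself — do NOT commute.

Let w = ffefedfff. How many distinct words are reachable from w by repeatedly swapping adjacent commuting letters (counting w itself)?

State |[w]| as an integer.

252

0(f) covers ∅
1(f) covers 0:f
2(e) covers ∅
3(f) covers 1:f
4(e) covers 2:e
5(d) covers ∅
6(f) covers 3:f
7(f) covers 6:f
8(f) covers 7:f
floor of heap: 0:f, 2:e, 5:d
completions by unplaced set U, small U first (add the entries for U minus each lowest piece of U):
  |U|=1: {4}:1  {5}:1  {8}:1
  |U|=2: {2,4}:1  {4,5}:2  {4,8}:2  {5,8}:2  {7,8}:1
  |U|=3: {2,4,5}:3  {2,4,8}:3  {4,5,8}:6  {4,7,8}:3  {5,7,8}:3  {6,7,8}:1
  |U|=4: {2,4,5,8}:12  {2,4,7,8}:6  {3,6,7,8}:1  {4,5,7,8}:12  {4,6,7,8}:4  {5,6,7,8}:4
  |U|=5: {1,3,6,7,8}:1  {2,4,5,7,8}:30  {2,4,6,7,8}:10  {3,4,6,7,8}:5  {3,5,6,7,8}:5  {4,5,6,7,8}:20
  |U|=6: {0,1,3,6,7,8}:1  {1,3,4,6,7,8}:6  {1,3,5,6,7,8}:6  {2,3,4,6,7,8}:15  {2,4,5,6,7,8}:60  {3,4,5,6,7,8}:30
  |U|=7: {0,1,3,4,6,7,8}:7  {0,1,3,5,6,7,8}:7  {1,2,3,4,6,7,8}:21  {1,3,4,5,6,7,8}:42  {2,3,4,5,6,7,8}:105
  start at 0(f): 168
  start at 2(e): 56
  start at 5(d): 28
sum over floor = 252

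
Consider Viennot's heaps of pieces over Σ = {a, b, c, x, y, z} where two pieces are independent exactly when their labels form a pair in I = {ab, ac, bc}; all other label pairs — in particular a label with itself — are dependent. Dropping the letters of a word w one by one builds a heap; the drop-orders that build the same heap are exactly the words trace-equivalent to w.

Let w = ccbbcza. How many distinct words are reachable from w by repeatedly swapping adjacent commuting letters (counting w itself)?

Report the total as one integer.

10

piece 0:c — minimal
piece 1:c rests on {0:c}
piece 2:b — minimal
piece 3:b rests on {2:b}
piece 4:c rests on {1:c}
piece 5:z rests on {3:b, 4:c}
piece 6:a rests on {5:z}
minimal pieces: {0:c, 2:b}
ways to finish when only these pieces remain (= sum over removing one remaining piece with nothing left below it):
  1 left: {6}→1
  2 left: {5,6}→1
  3 left: {3,5,6}→1  {4,5,6}→1
  4 left: {1,4,5,6}→1  {2,3,5,6}→1  {3,4,5,6}→2
  5 left: {0,1,4,5,6}→1  {1,3,4,5,6}→3  {2,3,4,5,6}→3
  placing 0:c first → 6 extensions
  placing 2:b first → 4 extensions
total linear extensions = 10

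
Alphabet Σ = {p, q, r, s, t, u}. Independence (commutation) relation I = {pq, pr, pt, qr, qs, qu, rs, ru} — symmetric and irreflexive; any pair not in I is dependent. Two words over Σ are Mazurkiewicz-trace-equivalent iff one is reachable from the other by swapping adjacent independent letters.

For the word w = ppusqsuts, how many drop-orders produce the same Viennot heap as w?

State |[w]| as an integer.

0(p) covers ∅
1(p) covers 0:p
2(u) covers 1:p
3(s) covers 2:u
4(q) covers ∅
5(s) covers 3:s
6(u) covers 5:s
7(t) covers 4:q, 6:u
8(s) covers 7:t
floor of heap: 0:p, 4:q
completions by unplaced set U, small U first (add the entries for U minus each lowest piece of U):
  |U|=1: {8}:1
  |U|=2: {7,8}:1
  |U|=3: {4,7,8}:1  {6,7,8}:1
  |U|=4: {4,6,7,8}:2  {5,6,7,8}:1
  |U|=5: {3,5,6,7,8}:1  {4,5,6,7,8}:3
  |U|=6: {2,3,5,6,7,8}:1  {3,4,5,6,7,8}:4
  |U|=7: {1,2,3,5,6,7,8}:1  {2,3,4,5,6,7,8}:5
  start at 0(p): 6
  start at 4(q): 1
sum over floor = 7

7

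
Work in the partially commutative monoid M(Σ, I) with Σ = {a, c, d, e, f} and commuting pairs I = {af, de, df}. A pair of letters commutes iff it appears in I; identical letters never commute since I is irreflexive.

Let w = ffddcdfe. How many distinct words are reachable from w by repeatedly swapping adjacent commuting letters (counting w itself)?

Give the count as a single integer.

18

0(f) covers ∅
1(f) covers 0:f
2(d) covers ∅
3(d) covers 2:d
4(c) covers 1:f, 3:d
5(d) covers 4:c
6(f) covers 4:c
7(e) covers 6:f
floor of heap: 0:f, 2:d
completions by unplaced set U, small U first (add the entries for U minus each lowest piece of U):
  |U|=1: {5}:1  {7}:1
  |U|=2: {5,7}:2  {6,7}:1
  |U|=3: {5,6,7}:3
  |U|=4: {4,5,6,7}:3
  |U|=5: {1,4,5,6,7}:3  {3,4,5,6,7}:3
  |U|=6: {0,1,4,5,6,7}:3  {1,3,4,5,6,7}:6  {2,3,4,5,6,7}:3
  start at 0(f): 9
  start at 2(d): 9
sum over floor = 18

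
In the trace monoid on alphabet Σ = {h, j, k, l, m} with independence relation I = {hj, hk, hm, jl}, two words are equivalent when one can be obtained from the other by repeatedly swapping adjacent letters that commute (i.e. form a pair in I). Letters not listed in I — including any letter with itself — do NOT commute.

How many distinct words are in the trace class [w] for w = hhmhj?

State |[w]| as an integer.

piece 0:h — minimal
piece 1:h rests on {0:h}
piece 2:m — minimal
piece 3:h rests on {1:h}
piece 4:j rests on {2:m}
minimal pieces: {0:h, 2:m}
ways to finish when only these pieces remain (= sum over removing one remaining piece with nothing left below it):
  1 left: {3}→1  {4}→1
  2 left: {1,3}→1  {2,4}→1  {3,4}→2
  3 left: {0,1,3}→1  {1,3,4}→3  {2,3,4}→3
  placing 0:h first → 6 extensions
  placing 2:m first → 4 extensions
total linear extensions = 10

10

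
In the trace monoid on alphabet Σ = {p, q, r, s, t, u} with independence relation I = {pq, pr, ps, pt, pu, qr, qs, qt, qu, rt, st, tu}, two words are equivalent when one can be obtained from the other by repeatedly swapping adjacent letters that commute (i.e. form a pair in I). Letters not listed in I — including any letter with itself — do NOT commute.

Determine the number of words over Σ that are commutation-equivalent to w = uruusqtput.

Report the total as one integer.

#0=u has no predecessor
#1=r depends on [0:u]
#2=u depends on [1:r]
#3=u depends on [2:u]
#4=s depends on [3:u]
#5=q has no predecessor
#6=t has no predecessor
#7=p has no predecessor
#8=u depends on [4:s]
#9=t depends on [6:t]
sources: [0:u, 5:q, 6:t, 7:p]
N(rest) = Σ N(rest − s) over sources s of rest; N(one piece) = 1:
  size 1 → [5]=1  [7]=1  [8]=1  [9]=1
  size 2 → [4,8]=1  [5,7]=2  [5,8]=2  [5,9]=2  [6,9]=1  [7,8]=2  [7,9]=2  [8,9]=2
  size 3 → [3,4,8]=1  [4,5,8]=3  [4,7,8]=3  [4,8,9]=3  [5,6,9]=3  [5,7,8]=6  [5,7,9]=6  [5,8,9]=6  [6,7,9]=3  [6,8,9]=3  [7,8,9]=6
  size 4 → [2,3,4,8]=1  [3,4,5,8]=4  [3,4,7,8]=4  [3,4,8,9]=4  [4,5,7,8]=12  [4,5,8,9]=12  [4,6,8,9]=6  [4,7,8,9]=12  [5,6,7,9]=12  [5,6,8,9]=12  [5,7,8,9]=24  [6,7,8,9]=12
  size 5 → [1,2,3,4,8]=1  [2,3,4,5,8]=5  [2,3,4,7,8]=5  [2,3,4,8,9]=5  [3,4,5,7,8]=20  [3,4,5,8,9]=20  [3,4,6,8,9]=10  [3,4,7,8,9]=20  [4,5,6,8,9]=30  [4,5,7,8,9]=60  [4,6,7,8,9]=30  [5,6,7,8,9]=60
  size 6 → [0,1,2,3,4,8]=1  [1,2,3,4,5,8]=6  [1,2,3,4,7,8]=6  [1,2,3,4,8,9]=6  [2,3,4,5,7,8]=30  [2,3,4,5,8,9]=30  [2,3,4,6,8,9]=15  [2,3,4,7,8,9]=30  [3,4,5,6,8,9]=60  [3,4,5,7,8,9]=120  [3,4,6,7,8,9]=60  [4,5,6,7,8,9]=180
  size 7 → [0,1,2,3,4,5,8]=7  [0,1,2,3,4,7,8]=7  [0,1,2,3,4,8,9]=7  [1,2,3,4,5,7,8]=42  [1,2,3,4,5,8,9]=42  [1,2,3,4,6,8,9]=21  [1,2,3,4,7,8,9]=42  [2,3,4,5,6,8,9]=105  [2,3,4,5,7,8,9]=210  [2,3,4,6,7,8,9]=105  [3,4,5,6,7,8,9]=420
  size 8 → [0,1,2,3,4,5,7,8]=56  [0,1,2,3,4,5,8,9]=56  [0,1,2,3,4,6,8,9]=28  [0,1,2,3,4,7,8,9]=56  [1,2,3,4,5,6,8,9]=168  [1,2,3,4,5,7,8,9]=336  [1,2,3,4,6,7,8,9]=168  [2,3,4,5,6,7,8,9]=840
  first=0(u) contributes 1512
  first=5(q) contributes 252
  first=6(t) contributes 504
  first=7(p) contributes 252
|[w]| = 2520

2520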